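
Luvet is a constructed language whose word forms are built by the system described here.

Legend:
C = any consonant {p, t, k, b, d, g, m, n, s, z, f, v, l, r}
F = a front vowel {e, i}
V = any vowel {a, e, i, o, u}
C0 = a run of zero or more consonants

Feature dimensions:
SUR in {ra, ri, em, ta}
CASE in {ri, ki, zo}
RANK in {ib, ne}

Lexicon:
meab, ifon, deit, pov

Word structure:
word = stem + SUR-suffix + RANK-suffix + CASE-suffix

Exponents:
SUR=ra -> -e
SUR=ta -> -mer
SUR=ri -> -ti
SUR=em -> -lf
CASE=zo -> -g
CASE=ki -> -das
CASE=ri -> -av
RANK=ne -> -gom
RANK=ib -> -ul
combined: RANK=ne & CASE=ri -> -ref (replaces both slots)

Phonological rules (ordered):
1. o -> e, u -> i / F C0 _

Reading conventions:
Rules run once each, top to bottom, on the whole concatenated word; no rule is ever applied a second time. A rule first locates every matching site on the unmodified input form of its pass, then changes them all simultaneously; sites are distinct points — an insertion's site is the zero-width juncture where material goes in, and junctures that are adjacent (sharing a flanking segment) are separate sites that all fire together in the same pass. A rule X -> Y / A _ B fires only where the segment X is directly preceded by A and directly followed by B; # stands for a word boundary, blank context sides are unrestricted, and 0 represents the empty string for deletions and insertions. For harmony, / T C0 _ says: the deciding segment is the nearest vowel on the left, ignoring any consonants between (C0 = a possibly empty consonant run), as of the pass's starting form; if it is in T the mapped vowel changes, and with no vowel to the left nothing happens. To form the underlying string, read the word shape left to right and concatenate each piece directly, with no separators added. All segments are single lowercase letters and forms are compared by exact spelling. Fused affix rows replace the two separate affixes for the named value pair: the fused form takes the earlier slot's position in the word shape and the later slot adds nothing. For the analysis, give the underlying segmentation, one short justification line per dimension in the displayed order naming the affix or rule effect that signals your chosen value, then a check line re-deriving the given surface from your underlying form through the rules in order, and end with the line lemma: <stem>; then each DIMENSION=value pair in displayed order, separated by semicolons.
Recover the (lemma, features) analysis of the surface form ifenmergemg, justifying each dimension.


underlying: ifon-mer-gom-g
SUR=ta - signalled by the affix -mer
CASE=zo - signalled by the affix -g
RANK=ne - signalled by the affix -gom
check: ifonmergomg -> ifenmergemg
lemma: ifon; SUR=ta; CASE=zo; RANK=ne


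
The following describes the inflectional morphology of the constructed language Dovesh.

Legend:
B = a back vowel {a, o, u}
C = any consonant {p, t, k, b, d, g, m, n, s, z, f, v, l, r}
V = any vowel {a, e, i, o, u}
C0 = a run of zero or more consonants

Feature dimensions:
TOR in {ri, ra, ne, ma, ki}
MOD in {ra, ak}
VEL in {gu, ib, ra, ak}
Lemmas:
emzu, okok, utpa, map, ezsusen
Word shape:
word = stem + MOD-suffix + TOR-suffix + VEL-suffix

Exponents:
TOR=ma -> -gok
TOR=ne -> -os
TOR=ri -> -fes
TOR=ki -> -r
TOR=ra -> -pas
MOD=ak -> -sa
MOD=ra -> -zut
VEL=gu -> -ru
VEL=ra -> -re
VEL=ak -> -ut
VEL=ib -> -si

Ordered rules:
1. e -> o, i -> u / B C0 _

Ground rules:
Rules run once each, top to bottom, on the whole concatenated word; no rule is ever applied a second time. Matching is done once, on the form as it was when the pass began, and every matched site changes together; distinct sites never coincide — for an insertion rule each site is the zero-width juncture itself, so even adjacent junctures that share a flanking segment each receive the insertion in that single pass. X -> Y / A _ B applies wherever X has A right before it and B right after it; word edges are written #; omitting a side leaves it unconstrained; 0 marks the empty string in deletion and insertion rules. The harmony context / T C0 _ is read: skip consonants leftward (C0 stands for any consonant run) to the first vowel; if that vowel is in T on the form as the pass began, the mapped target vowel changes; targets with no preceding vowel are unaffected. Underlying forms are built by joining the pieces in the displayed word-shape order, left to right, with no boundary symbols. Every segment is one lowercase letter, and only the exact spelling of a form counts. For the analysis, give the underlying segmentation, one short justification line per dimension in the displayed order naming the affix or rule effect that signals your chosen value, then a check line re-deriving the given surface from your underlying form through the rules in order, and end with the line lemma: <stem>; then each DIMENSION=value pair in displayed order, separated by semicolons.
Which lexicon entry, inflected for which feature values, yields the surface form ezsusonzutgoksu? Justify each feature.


underlying: ezsusen-zut-gok-si
TOR=ma - signalled by the affix -gok
MOD=ra - signalled by the affix -zut
VEL=ib - signalled by the affix -si
check: ezsusenzutgoksi -> ezsusonzutgoksu
lemma: ezsusen; TOR=ma; MOD=ra; VEL=ib


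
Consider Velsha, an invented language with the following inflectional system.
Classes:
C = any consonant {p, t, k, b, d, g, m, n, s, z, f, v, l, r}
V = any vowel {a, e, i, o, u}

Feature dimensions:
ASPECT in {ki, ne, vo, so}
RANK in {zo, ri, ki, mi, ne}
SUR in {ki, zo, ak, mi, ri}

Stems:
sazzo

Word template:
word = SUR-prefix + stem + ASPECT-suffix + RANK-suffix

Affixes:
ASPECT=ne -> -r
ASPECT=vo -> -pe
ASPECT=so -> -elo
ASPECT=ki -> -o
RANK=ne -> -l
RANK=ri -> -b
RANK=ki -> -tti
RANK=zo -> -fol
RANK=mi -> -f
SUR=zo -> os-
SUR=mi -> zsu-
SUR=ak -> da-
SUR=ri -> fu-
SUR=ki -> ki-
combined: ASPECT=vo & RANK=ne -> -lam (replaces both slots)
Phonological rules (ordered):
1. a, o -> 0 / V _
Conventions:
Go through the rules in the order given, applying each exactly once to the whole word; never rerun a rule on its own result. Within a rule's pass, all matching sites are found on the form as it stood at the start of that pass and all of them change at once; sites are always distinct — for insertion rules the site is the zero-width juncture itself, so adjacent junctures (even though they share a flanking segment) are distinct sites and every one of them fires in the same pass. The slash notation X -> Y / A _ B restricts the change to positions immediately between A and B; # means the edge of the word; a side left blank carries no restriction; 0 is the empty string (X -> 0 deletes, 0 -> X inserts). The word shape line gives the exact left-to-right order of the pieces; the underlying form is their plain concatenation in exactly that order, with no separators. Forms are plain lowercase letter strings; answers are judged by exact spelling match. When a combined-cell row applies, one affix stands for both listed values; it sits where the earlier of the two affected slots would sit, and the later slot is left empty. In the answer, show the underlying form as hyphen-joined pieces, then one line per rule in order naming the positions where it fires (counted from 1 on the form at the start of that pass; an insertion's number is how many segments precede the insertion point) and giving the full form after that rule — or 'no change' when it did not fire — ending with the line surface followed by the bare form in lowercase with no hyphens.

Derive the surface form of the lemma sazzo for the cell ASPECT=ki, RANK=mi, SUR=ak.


underlying: da-sazzo-o-f
1. a, o -> 0 / V _: fires at position(s) 8: dasazzof
surface: dasazzof


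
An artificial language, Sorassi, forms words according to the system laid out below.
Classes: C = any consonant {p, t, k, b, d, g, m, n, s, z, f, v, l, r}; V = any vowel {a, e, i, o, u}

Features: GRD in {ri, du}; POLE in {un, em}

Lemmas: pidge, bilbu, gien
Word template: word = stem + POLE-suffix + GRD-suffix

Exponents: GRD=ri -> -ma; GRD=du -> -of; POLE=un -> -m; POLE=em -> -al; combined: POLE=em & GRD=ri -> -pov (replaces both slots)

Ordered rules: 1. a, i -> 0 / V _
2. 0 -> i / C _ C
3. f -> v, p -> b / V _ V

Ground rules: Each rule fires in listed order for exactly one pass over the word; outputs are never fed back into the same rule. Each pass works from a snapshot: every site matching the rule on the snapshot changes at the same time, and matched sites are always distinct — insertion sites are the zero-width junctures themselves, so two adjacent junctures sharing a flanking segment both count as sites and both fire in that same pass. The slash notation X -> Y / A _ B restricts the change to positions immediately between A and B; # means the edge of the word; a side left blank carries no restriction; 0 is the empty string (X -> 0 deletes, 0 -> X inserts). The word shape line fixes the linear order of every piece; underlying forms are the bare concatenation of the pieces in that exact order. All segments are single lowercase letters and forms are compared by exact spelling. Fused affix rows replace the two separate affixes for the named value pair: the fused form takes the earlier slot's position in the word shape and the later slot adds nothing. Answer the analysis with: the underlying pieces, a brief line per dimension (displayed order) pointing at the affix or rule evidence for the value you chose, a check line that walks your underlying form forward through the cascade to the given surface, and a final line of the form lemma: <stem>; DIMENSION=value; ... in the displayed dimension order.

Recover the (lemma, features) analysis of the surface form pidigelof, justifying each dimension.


underlying: pidge-al-of
GRD=du - signalled by the affix -of
POLE=em - signalled by the affix -al
check: pidgealof -> pidgelof -> pidigelof -> pidigelof
lemma: pidge; GRD=du; POLE=em


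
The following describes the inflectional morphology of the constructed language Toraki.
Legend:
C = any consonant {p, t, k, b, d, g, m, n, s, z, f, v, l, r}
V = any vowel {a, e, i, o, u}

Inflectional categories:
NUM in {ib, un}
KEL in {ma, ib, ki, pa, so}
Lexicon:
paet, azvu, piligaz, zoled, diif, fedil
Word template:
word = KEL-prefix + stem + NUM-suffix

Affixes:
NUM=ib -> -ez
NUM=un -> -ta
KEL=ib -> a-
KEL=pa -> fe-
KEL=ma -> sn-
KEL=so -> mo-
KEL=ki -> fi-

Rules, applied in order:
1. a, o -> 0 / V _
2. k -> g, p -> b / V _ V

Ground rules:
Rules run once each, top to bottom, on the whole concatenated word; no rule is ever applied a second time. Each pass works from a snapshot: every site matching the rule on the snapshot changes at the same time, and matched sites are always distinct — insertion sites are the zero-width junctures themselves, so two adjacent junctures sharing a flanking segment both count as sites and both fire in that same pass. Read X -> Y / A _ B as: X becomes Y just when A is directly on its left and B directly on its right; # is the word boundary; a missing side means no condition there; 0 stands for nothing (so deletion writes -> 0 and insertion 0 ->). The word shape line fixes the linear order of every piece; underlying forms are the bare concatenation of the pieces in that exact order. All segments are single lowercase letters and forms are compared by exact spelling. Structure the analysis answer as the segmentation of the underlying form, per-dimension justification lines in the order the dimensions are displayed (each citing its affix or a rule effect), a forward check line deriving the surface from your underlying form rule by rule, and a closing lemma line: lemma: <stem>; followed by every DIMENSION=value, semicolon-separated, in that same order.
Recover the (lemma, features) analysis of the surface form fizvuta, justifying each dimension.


underlying: fi-azvu-ta
NUM=un - signalled by the affix -ta
KEL=ki - signalled by the affix fi-
check: fiazvuta -> fizvuta -> fizvuta
lemma: azvu; NUM=un; KEL=ki


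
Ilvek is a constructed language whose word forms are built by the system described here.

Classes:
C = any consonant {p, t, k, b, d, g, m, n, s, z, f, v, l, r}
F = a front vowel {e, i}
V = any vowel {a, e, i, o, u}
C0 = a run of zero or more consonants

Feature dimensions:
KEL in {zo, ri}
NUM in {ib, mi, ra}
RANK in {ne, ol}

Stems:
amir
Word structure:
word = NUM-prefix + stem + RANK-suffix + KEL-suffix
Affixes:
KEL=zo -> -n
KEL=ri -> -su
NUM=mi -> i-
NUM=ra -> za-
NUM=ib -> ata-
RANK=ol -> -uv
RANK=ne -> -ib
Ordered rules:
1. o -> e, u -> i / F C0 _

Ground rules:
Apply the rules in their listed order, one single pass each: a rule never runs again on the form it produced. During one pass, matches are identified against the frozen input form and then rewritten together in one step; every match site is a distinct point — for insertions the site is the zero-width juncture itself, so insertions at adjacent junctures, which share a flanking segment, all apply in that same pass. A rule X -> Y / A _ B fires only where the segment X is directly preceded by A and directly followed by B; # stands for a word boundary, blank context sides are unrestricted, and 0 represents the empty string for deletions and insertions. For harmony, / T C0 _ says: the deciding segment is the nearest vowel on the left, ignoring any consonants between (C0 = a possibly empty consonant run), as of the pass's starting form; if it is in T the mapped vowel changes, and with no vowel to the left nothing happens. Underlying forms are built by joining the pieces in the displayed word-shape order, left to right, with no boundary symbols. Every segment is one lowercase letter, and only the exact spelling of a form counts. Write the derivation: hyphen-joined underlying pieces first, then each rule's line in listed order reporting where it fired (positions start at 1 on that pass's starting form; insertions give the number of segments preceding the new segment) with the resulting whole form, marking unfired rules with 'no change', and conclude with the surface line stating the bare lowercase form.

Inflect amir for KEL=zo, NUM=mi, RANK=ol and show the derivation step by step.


underlying: i-amir-uv-n
1. o -> e, u -> i / F C0 _: fires at position(s) 6: iamirivn
surface: iamirivn


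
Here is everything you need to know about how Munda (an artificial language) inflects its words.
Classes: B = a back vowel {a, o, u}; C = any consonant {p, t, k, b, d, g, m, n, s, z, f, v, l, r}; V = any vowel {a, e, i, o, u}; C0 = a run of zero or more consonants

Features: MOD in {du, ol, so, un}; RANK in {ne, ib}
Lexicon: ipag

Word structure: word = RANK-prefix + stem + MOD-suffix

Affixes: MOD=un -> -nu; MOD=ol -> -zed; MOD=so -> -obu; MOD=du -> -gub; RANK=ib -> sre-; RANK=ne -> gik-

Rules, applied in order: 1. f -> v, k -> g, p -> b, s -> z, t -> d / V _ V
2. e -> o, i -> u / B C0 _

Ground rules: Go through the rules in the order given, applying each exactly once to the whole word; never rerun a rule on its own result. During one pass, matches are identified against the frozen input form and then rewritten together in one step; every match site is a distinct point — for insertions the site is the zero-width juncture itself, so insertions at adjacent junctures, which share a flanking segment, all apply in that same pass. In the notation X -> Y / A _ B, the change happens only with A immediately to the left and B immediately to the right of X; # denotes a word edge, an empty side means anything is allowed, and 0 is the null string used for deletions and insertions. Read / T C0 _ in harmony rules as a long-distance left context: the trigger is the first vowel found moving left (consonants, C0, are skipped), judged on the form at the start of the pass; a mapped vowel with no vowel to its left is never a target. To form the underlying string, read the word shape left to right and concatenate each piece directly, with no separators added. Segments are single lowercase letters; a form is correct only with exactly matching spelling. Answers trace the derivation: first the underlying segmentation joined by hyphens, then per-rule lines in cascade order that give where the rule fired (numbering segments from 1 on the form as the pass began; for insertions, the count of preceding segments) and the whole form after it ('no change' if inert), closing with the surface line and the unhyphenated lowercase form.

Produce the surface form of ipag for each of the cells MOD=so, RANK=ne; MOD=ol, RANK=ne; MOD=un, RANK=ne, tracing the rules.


cell MOD=so, RANK=ne:
underlying: gik-ipag-obu
1. f -> v, k -> g, p -> b, s -> z, t -> d / V _ V: fires at position(s) 3, 5: gigibagobu
2. e -> o, i -> u / B C0 _: no change
surface: gigibagobu

cell MOD=ol, RANK=ne:
underlying: gik-ipag-zed
1. f -> v, k -> g, p -> b, s -> z, t -> d / V _ V: fires at position(s) 3, 5: gigibagzed
2. e -> o, i -> u / B C0 _: fires at position(s) 9: gigibagzod
surface: gigibagzod

cell MOD=un, RANK=ne:
underlying: gik-ipag-nu
1. f -> v, k -> g, p -> b, s -> z, t -> d / V _ V: fires at position(s) 3, 5: gigibagnu
2. e -> o, i -> u / B C0 _: no change
surface: gigibagnu


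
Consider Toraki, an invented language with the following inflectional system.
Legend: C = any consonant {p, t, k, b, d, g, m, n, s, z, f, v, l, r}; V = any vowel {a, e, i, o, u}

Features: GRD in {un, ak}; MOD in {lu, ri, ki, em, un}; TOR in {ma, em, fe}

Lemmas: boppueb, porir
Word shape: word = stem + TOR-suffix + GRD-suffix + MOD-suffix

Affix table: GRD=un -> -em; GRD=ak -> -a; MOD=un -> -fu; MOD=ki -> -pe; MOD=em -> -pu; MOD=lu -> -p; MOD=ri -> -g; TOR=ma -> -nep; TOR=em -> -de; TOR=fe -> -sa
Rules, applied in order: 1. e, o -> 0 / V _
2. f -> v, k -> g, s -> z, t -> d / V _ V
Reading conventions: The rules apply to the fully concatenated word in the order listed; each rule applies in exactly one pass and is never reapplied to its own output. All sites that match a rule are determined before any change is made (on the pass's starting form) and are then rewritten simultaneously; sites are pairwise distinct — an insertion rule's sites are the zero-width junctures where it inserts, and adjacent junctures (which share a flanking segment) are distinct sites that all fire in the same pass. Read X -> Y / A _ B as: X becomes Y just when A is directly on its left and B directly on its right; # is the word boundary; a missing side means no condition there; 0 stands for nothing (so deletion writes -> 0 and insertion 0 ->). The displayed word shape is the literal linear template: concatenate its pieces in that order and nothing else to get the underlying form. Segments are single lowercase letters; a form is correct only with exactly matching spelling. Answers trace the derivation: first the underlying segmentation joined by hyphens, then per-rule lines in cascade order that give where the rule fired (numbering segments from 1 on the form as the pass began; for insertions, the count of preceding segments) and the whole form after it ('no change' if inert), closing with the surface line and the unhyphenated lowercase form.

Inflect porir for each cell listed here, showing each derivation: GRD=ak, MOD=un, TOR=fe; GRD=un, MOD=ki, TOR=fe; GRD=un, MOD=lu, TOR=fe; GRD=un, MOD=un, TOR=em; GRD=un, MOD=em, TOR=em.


cell GRD=ak, MOD=un, TOR=fe:
underlying: porir-sa-a-fu
1. e, o -> 0 / V _: no change
2. f -> v, k -> g, s -> z, t -> d / V _ V: fires at position(s) 9: porirsaavu
surface: porirsaavu

cell GRD=un, MOD=ki, TOR=fe:
underlying: porir-sa-em-pe
1. e, o -> 0 / V _: fires at position(s) 8: porirsampe
2. f -> v, k -> g, s -> z, t -> d / V _ V: no change
surface: porirsampe

cell GRD=un, MOD=lu, TOR=fe:
underlying: porir-sa-em-p
1. e, o -> 0 / V _: fires at position(s) 8: porirsamp
2. f -> v, k -> g, s -> z, t -> d / V _ V: no change
surface: porirsamp

cell GRD=un, MOD=un, TOR=em:
underlying: porir-de-em-fu
1. e, o -> 0 / V _: fires at position(s) 8: porirdemfu
2. f -> v, k -> g, s -> z, t -> d / V _ V: no change
surface: porirdemfu

cell GRD=un, MOD=em, TOR=em:
underlying: porir-de-em-pu
1. e, o -> 0 / V _: fires at position(s) 8: porirdempu
2. f -> v, k -> g, s -> z, t -> d / V _ V: no change
surface: porirdempu


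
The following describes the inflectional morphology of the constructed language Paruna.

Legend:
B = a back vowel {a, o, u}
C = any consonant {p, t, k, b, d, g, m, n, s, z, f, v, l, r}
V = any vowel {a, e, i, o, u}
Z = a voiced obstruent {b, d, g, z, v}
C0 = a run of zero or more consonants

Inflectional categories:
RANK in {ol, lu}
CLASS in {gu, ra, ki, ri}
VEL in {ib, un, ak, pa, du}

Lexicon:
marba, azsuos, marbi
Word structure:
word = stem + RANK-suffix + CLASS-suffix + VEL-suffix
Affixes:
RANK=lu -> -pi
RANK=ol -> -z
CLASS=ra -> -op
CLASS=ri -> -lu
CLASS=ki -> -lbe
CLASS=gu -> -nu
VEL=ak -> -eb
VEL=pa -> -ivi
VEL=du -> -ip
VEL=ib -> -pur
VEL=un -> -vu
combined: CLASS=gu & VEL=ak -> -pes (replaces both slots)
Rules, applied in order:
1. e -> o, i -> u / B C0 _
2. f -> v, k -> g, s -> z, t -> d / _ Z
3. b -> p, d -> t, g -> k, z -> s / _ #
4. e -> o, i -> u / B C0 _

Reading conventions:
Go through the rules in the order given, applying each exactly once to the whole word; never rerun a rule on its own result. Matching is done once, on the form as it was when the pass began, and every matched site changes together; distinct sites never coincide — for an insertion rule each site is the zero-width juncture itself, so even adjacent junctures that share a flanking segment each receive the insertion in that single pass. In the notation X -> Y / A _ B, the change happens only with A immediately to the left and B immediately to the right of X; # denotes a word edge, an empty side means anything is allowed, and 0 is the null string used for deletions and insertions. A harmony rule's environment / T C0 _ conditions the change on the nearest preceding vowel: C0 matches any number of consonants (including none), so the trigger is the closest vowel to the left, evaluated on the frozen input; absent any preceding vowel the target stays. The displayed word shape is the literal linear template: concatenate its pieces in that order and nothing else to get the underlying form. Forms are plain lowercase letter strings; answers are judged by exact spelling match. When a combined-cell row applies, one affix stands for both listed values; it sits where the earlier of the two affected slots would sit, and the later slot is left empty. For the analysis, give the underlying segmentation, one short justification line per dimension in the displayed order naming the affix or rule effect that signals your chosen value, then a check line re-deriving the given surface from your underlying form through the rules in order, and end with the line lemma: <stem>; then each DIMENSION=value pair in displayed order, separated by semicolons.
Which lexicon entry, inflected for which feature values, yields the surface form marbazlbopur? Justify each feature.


underlying: marba-z-lbe-pur
RANK=ol - signalled by the affix -z
CLASS=ki - signalled by the affix -lbe
VEL=ib - signalled by the affix -pur
check: marbazlbepur -> marbazlbopur -> marbazlbopur -> marbazlbopur -> marbazlbopur
lemma: marba; RANK=ol; CLASS=ki; VEL=ib


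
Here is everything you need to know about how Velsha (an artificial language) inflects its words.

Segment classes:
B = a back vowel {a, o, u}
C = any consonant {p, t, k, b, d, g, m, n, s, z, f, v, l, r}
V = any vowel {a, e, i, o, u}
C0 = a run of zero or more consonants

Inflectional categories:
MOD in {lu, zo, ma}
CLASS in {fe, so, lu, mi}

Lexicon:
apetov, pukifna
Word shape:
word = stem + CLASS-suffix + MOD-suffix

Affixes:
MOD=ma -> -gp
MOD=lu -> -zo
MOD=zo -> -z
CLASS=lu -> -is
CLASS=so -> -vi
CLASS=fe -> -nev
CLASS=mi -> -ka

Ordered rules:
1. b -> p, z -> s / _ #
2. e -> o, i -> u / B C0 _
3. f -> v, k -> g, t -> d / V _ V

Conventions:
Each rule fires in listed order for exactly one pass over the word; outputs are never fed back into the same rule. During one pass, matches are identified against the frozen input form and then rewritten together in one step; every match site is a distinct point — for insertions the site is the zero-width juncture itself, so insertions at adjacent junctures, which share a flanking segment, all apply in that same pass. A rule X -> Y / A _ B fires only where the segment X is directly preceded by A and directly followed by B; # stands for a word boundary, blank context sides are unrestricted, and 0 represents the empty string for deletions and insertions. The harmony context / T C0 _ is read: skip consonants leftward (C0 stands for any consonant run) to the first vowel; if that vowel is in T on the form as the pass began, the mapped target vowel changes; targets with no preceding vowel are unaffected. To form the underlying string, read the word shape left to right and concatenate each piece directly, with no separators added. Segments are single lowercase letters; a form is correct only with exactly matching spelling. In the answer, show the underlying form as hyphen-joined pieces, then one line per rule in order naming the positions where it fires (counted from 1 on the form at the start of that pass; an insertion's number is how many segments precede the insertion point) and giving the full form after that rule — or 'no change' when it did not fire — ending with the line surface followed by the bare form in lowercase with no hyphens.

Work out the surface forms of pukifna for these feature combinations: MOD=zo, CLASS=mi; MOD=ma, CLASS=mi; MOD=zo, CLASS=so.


cell MOD=zo, CLASS=mi:
underlying: pukifna-ka-z
1. b -> p, z -> s / _ #: fires at position(s) 10: pukifnakas
2. e -> o, i -> u / B C0 _: fires at position(s) 4: pukufnakas
3. f -> v, k -> g, t -> d / V _ V: fires at position(s) 3, 8: pugufnagas
surface: pugufnagas

cell MOD=ma, CLASS=mi:
underlying: pukifna-ka-gp
1. b -> p, z -> s / _ #: no change
2. e -> o, i -> u / B C0 _: fires at position(s) 4: pukufnakagp
3. f -> v, k -> g, t -> d / V _ V: fires at position(s) 3, 8: pugufnagagp
surface: pugufnagagp

cell MOD=zo, CLASS=so:
underlying: pukifna-vi-z
1. b -> p, z -> s / _ #: fires at position(s) 10: pukifnavis
2. e -> o, i -> u / B C0 _: fires at position(s) 4, 9: pukufnavus
3. f -> v, k -> g, t -> d / V _ V: fires at position(s) 3: pugufnavus
surface: pugufnavus


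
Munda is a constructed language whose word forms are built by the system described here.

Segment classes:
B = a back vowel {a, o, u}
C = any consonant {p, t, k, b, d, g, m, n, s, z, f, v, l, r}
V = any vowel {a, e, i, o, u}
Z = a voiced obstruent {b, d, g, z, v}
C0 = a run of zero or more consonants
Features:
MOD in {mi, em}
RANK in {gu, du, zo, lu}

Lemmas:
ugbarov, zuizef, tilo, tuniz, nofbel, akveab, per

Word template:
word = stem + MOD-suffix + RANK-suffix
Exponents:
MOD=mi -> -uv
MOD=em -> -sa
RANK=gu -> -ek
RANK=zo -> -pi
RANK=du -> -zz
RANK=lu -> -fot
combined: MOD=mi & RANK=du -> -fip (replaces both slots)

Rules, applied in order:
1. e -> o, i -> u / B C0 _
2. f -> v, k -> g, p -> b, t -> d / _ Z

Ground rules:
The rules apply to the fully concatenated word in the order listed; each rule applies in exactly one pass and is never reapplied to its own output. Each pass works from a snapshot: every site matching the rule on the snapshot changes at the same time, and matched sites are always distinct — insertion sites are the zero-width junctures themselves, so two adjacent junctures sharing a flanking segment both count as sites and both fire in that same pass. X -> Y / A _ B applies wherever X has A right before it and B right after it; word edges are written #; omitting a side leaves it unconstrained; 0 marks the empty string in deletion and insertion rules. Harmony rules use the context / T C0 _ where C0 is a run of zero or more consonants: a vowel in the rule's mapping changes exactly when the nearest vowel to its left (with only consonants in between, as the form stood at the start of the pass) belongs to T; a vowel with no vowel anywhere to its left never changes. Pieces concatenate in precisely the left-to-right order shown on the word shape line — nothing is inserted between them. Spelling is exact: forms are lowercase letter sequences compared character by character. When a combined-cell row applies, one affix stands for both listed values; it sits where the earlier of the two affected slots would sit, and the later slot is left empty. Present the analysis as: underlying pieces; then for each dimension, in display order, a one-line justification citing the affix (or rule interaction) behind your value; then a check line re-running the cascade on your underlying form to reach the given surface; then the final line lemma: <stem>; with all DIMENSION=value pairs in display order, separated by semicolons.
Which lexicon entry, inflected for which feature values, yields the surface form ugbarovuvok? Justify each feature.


underlying: ugbarov-uv-ek
MOD=mi - signalled by the affix -uv
RANK=gu - signalled by the affix -ek
check: ugbarovuvek -> ugbarovuvok -> ugbarovuvok
lemma: ugbarov; MOD=mi; RANK=gu


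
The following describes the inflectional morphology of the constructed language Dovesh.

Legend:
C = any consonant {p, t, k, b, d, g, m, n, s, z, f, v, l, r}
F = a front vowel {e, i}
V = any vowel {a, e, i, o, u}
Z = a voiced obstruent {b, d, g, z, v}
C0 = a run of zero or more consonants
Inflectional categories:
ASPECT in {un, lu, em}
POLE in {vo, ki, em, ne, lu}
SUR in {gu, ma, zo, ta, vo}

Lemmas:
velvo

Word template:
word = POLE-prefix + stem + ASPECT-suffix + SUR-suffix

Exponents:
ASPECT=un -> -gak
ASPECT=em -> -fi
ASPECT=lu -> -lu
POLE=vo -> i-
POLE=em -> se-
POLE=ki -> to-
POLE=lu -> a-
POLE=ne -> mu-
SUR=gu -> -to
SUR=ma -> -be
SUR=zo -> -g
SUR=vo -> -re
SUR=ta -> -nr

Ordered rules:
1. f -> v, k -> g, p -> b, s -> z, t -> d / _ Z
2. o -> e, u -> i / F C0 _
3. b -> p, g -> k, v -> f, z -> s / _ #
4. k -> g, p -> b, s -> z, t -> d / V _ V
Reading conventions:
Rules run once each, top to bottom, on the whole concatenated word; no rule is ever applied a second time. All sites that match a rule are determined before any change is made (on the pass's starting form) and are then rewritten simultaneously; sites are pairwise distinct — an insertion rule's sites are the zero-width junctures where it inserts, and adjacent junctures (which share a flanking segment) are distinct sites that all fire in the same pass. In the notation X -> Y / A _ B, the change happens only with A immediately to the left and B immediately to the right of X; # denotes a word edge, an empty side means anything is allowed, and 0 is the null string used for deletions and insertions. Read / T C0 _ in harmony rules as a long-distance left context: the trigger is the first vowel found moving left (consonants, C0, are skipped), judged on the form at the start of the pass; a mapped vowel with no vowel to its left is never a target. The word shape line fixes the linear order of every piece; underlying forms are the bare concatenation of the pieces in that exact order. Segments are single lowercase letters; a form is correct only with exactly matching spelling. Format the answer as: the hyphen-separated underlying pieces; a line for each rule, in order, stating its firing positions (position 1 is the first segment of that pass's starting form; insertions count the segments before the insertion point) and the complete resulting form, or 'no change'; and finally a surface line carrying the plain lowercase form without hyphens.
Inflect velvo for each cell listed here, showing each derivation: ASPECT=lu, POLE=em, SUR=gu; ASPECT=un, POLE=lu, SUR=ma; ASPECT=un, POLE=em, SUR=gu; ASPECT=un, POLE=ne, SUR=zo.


cell ASPECT=lu, POLE=em, SUR=gu:
underlying: se-velvo-lu-to
1. f -> v, k -> g, p -> b, s -> z, t -> d / _ Z: no change
2. o -> e, u -> i / F C0 _: fires at position(s) 7: sevelveluto
3. b -> p, g -> k, v -> f, z -> s / _ #: no change
4. k -> g, p -> b, s -> z, t -> d / V _ V: fires at position(s) 10: sevelveludo
surface: sevelveludo

cell ASPECT=un, POLE=lu, SUR=ma:
underlying: a-velvo-gak-be
1. f -> v, k -> g, p -> b, s -> z, t -> d / _ Z: fires at position(s) 9: avelvogagbe
2. o -> e, u -> i / F C0 _: fires at position(s) 6: avelvegagbe
3. b -> p, g -> k, v -> f, z -> s / _ #: no change
4. k -> g, p -> b, s -> z, t -> d / V _ V: no change
surface: avelvegagbe

cell ASPECT=un, POLE=em, SUR=gu:
underlying: se-velvo-gak-to
1. f -> v, k -> g, p -> b, s -> z, t -> d / _ Z: no change
2. o -> e, u -> i / F C0 _: fires at position(s) 7: sevelvegakto
3. b -> p, g -> k, v -> f, z -> s / _ #: no change
4. k -> g, p -> b, s -> z, t -> d / V _ V: no change
surface: sevelvegakto

cell ASPECT=un, POLE=ne, SUR=zo:
underlying: mu-velvo-gak-g
1. f -> v, k -> g, p -> b, s -> z, t -> d / _ Z: fires at position(s) 10: muvelvogagg
2. o -> e, u -> i / F C0 _: fires at position(s) 7: muvelvegagg
3. b -> p, g -> k, v -> f, z -> s / _ #: fires at position(s) 11: muvelvegagk
4. k -> g, p -> b, s -> z, t -> d / V _ V: no change
surface: muvelvegagk


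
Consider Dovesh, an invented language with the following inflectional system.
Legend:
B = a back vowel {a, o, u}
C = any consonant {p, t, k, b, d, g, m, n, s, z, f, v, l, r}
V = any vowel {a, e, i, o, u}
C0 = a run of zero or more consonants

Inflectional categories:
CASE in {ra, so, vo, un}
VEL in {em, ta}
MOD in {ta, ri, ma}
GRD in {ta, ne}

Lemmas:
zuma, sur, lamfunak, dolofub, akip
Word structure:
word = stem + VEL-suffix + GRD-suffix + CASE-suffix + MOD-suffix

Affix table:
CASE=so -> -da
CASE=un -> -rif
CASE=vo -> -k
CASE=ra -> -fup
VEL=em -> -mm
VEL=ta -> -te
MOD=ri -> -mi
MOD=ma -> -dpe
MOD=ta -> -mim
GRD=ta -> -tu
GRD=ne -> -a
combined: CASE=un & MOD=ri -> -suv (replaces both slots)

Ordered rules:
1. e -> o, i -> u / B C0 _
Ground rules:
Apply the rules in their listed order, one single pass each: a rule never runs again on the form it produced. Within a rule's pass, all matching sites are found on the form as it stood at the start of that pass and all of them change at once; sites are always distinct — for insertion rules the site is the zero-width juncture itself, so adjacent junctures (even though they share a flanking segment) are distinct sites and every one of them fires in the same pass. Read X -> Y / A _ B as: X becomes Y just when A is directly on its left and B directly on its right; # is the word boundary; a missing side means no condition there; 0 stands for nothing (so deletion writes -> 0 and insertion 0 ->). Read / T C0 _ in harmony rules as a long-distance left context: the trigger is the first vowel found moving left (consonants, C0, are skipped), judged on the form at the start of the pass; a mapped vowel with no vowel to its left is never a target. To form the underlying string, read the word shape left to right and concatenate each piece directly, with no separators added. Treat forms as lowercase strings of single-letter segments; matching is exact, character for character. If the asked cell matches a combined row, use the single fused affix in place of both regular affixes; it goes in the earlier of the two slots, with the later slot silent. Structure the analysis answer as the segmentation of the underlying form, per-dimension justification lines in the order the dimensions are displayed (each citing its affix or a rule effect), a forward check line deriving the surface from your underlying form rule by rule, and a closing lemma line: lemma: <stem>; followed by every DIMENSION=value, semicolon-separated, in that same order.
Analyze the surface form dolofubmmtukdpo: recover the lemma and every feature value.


underlying: dolofub-mm-tu-k-dpe
CASE=vo - signalled by the affix -k
VEL=em - signalled by the affix -mm
MOD=ma - signalled by the affix -dpe
GRD=ta - signalled by the affix -tu
check: dolofubmmtukdpe -> dolofubmmtukdpo
lemma: dolofub; CASE=vo; VEL=em; MOD=ma; GRD=ta


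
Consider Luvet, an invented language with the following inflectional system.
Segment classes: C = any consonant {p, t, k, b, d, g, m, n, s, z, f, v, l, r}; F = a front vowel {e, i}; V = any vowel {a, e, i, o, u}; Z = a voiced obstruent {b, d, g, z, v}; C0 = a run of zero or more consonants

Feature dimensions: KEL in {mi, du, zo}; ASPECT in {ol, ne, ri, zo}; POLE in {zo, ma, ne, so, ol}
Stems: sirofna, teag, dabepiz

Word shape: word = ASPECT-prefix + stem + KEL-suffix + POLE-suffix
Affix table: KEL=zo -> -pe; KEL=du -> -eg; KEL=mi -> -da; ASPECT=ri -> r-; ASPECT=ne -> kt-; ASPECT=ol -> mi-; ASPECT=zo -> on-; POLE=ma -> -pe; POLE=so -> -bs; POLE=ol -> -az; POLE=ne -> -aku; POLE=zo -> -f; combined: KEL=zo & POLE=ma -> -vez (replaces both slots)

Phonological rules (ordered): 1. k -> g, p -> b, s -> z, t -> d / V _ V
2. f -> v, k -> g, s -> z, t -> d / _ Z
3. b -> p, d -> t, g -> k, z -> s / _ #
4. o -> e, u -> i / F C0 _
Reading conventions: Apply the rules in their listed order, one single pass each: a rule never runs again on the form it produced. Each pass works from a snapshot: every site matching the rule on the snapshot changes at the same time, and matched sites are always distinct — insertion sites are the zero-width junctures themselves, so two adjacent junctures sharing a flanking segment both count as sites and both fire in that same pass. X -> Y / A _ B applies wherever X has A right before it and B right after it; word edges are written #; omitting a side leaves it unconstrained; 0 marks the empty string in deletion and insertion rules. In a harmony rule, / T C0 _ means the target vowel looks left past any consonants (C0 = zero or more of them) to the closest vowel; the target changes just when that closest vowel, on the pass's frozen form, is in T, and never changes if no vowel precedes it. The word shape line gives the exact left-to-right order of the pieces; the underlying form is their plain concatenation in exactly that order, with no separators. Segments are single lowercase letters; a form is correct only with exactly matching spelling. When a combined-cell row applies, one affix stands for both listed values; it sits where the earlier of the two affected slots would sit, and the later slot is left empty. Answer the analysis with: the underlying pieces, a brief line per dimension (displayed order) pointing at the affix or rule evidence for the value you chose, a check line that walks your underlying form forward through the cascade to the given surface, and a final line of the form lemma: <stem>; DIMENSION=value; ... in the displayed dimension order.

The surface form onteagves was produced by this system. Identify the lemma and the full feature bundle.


underlying: on-teag-vez
KEL=zo - signalled by the combined affix row
ASPECT=zo - signalled by the affix on-
POLE=ma - signalled by the combined affix row
check: onteagvez -> onteagvez -> onteagvez -> onteagves -> onteagves
lemma: teag; KEL=zo; ASPECT=zo; POLE=ma


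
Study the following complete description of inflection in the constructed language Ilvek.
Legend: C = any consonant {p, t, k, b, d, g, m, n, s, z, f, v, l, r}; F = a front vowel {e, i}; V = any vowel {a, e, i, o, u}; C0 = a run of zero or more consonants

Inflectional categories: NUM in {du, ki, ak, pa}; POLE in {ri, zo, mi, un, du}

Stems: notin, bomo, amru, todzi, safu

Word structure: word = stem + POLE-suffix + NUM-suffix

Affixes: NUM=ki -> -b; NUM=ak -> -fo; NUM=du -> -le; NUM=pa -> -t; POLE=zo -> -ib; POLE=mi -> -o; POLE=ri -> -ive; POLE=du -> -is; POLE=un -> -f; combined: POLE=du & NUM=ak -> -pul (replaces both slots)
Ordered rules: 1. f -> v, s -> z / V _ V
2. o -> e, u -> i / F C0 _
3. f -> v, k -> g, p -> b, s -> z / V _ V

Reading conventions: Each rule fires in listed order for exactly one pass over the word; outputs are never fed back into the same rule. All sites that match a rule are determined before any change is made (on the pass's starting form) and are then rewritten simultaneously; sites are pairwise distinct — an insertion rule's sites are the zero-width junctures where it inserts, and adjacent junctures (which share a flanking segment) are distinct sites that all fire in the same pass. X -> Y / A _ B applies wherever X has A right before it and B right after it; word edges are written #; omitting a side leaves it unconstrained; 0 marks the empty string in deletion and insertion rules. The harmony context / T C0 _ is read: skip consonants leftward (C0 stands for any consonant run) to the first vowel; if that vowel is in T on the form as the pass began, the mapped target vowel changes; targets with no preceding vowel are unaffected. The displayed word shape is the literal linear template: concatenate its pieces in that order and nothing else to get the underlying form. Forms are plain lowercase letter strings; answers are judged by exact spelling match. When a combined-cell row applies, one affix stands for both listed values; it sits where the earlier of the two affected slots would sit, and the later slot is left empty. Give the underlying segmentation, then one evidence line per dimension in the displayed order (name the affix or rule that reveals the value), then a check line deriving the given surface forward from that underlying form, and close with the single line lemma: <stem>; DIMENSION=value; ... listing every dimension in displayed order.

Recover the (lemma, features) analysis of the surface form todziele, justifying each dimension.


underlying: todzi-o-le
NUM=du - signalled by the affix -le
POLE=mi - signalled by the affix -o
check: todziole -> todziole -> todziele -> todziele
lemma: todzi; NUM=du; POLE=mi
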